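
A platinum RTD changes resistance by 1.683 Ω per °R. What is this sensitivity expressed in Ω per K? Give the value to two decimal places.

3.03 Ω per K

Since only a temperature interval is involved, the additive offset between the scales drops out.
A change of 1 K is a change of 1.8°R, so per K the value is 1.683 × 1.8 = 3.03.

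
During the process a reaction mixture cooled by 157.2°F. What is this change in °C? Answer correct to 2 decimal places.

For a temperature interval the offset drops out; only the factor 5/9 applies.
157.2 × 5/9 = 87.33.

87.33°C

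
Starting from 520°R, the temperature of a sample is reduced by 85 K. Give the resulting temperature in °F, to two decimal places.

Initial temperature in Celsius: (520 - 491.67) × 5/9 = 15.7389°C.
The 85 K change is an interval; Kelvin and Celsius degrees are the same size, so ΔC = -85°C.
Final Celsius temperature: 15.7389 - 85.0000 = -69.2611°C.
In Fahrenheit: -69.2611 × 1.8 + 32 = -92.67°F.

-92.67°F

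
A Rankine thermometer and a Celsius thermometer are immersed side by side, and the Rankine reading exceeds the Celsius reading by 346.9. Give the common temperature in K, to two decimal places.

Let x be the Rankine reading; then the Celsius reading is 5/9·x - 273.15.
(5/9·x - 273.15) - x = -346.9  ⇒  (-4/9)·x = -73.75  ⇒  x = 165.9375°R.
In Celsius: (165.9375 - 491.67) × 5/9 = -180.9625°C.
In kelvin: -180.9625 + 273.15 = 92.19 K.

92.19 K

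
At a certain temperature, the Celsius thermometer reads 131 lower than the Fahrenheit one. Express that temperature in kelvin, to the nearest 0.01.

396.90 K

Let x be the Fahrenheit reading; then the Celsius reading is 5/9·x - 17.7778.
(5/9·x - 17.7778) - x = -131  ⇒  (-4/9)·x = -113.222  ⇒  x = 254.7500°F.
In Celsius: (254.75 - 32) × 5/9 = 123.7500°C.
In kelvin: 123.7500 + 273.15 = 396.90 K.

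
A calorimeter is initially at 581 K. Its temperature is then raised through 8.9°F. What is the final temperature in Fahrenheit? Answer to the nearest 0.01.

595.03°F

Initial temperature in Celsius: 581 - 273.15 = 307.8500°C.
The 8.9°F change is an interval, so only the factor 5/9 applies: +8.9 × 5/9 = +4.9444°C.
Final Celsius temperature: 307.8500 + 4.9444 = 312.7944°C.
In Fahrenheit: 312.7944 × 1.8 + 32 = 595.03°F.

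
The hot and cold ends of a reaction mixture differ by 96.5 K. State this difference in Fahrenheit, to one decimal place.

For a temperature interval the offset drops out; only the factor 1.8 applies.
96.5 × 1.8 = 173.7.

173.7°F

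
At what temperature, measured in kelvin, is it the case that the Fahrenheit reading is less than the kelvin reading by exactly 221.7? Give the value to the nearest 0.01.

297.46 K

Let K be the kelvin reading. The Fahrenheit reading is F = 1.8·K - 459.67.
Require F - K = -221.7: (0.8)·K - 459.67 = -221.7.
K = (-221.7 + 459.67) / (0.8) = 297.46.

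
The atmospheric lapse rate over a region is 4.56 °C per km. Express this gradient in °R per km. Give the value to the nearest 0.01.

8.21 °R/km

The quantity depends on a temperature interval, so only the ratio of degree sizes applies; the offset between the scales is irrelevant.
A change of 1°C is a change of 1.8°R, so 4.56 × 1.8 = 8.21.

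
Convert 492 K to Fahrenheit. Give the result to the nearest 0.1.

In Celsius: 492 - 273.15 = 218.8500°C.
In Fahrenheit: 218.8500 × 1.8 + 32 = 425.9°F.

425.9°F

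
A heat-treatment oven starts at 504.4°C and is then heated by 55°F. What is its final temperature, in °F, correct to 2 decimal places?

994.92°F

The 55°F change is an interval, so only the factor 5/9 applies: +55 × 5/9 = +30.5556°C.
Final Celsius temperature: 504.4000 + 30.5556 = 534.9556°C.
In Fahrenheit: 534.9556 × 1.8 + 32 = 994.92°F.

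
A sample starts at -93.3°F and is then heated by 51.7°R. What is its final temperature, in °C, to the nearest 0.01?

-40.89°C

Initial temperature in Celsius: (-93.3 - 32) × 5/9 = -69.6111°C.
The 51.7°R change is an interval, so only the factor 5/9 applies: +51.7 × 5/9 = +28.7222°C.
Final Celsius temperature: -69.6111 + 28.7222 = -40.8889°C.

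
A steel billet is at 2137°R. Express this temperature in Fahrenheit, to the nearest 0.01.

In Celsius: (2137 - 491.67) × 5/9 = 914.0722°C.
In Fahrenheit: 914.0722 × 1.8 + 32 = 1677.33°F.

1677.33°F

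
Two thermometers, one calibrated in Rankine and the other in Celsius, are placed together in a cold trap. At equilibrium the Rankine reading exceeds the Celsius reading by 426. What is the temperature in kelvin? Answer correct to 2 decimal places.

Let x be the Rankine reading; then the Celsius reading is 5/9·x - 273.15.
(5/9·x - 273.15) - x = -426  ⇒  (-4/9)·x = -152.85  ⇒  x = 343.9125°R.
In Celsius: (343.9125 - 491.67) × 5/9 = -82.0875°C.
In kelvin: -82.0875 + 273.15 = 191.06 K.

191.06 K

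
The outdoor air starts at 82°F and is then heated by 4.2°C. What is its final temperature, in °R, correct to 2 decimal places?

549.23°R

Initial temperature in Celsius: (82 - 32) × 5/9 = 27.7778°C.
Final Celsius temperature: 27.7778 + 4.2000 = 31.9778°C.
In Rankine: 31.9778 × 1.8 + 491.67 = 549.23°R.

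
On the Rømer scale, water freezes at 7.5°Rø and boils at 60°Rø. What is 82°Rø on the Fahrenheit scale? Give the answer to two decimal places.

Linear interpolation between the fixed points: C = (82 - 7.5) × 100 / (60 - 7.5) = 141.9048°C.
Then 141.9048 × 1.8 + 32 = 287.43°F.

287.43°F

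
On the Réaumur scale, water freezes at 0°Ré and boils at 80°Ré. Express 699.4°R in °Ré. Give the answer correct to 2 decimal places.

First in Celsius: (699.4 - 491.67) × 5/9 = 115.4056°C.
Linearly onto the Réaumur scale: 0 + (115.4056 / 100) × (80 - 0) = 92.32°Ré.

92.32°Ré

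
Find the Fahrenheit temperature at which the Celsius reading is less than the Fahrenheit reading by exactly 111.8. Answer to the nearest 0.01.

211.55°F

Let F be the Fahrenheit reading. The Celsius reading is C = 5/9·F - 17.7778.
Require C - F = -111.8: (-4/9)·F - 17.7778 = -111.8.
F = (-111.8 + 17.7778) / (-4/9) = 211.55.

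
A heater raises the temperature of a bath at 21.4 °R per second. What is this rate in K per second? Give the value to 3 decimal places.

11.889 K/second

Since only a temperature interval is involved, the additive offset between the scales drops out.
A change of 1°R is a change of 5/9 K, so 21.4 × 5/9 = 11.889.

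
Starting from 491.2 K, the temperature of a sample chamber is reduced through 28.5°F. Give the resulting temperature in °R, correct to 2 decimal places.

Initial temperature in Celsius: 491.2 - 273.15 = 218.0500°C.
The 28.5°F change is an interval, so only the factor 5/9 applies: -28.5 × 5/9 = -15.8333°C.
Final Celsius temperature: 218.0500 - 15.8333 = 202.2167°C.
In Rankine: 202.2167 × 1.8 + 491.67 = 855.66°R.

855.66°R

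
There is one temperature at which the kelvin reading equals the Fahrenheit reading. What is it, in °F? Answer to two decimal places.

Let F be the Fahrenheit reading. The kelvin reading is K = 5/9·F + 255.372.
Set K = F: 5/9·F + 255.372 = F.
(-4/9)·F = -255.372  ⇒  F = 574.59.

574.59°F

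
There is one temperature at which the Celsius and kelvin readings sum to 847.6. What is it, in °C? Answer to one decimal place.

Let C be the Celsius reading. The kelvin reading is K = 1·C + 273.15.
Require C + K = 847.6: (2)·C + 273.15 = 847.6.
C = (847.6 - 273.15) / (2) = 287.2.

287.2°C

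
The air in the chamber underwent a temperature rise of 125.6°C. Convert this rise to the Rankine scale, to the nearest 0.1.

226.1°R

For a temperature interval the offset drops out; only the factor 1.8 applies.
125.6 × 1.8 = 226.1.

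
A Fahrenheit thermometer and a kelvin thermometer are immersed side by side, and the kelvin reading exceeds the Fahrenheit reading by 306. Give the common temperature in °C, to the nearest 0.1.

Let x be the Fahrenheit reading; then the kelvin reading is 5/9·x + 255.372.
(5/9·x + 255.372) - x = 306  ⇒  (-4/9)·x = 50.6278  ⇒  x = -113.9125°F.
In Celsius: (-113.9125 - 32) × 5/9 = -81.1°C.

-81.1°C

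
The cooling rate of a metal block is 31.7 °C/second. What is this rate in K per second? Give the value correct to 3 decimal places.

31.700 K/second

The quantity depends on a temperature interval, so only the ratio of degree sizes applies; the offset between the scales is irrelevant.
A change of 1°C is a change of 1 K, so 31.7 × 1 = 31.700.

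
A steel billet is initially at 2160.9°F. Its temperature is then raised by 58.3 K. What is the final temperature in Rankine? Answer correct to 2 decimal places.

2725.51°R

Initial temperature in Celsius: (2160.9 - 32) × 5/9 = 1182.7222°C.
The 58.3 K change is an interval; Kelvin and Celsius degrees are the same size, so ΔC = +58.3°C.
Final Celsius temperature: 1182.7222 + 58.3000 = 1241.0222°C.
In Rankine: 1241.0222 × 1.8 + 491.67 = 2725.51°R.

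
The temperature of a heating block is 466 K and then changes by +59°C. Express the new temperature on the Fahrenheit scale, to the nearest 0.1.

485.3°F

Initial temperature in Celsius: 466 - 273.15 = 192.8500°C.
Final Celsius temperature: 192.8500 + 59.0000 = 251.8500°C.
In Fahrenheit: 251.8500 × 1.8 + 32 = 485.3°F.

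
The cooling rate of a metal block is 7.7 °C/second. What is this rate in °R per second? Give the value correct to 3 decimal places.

Since only a temperature interval is involved, the additive offset between the scales drops out.
A change of 1°C is a change of 1.8°R, so 7.7 × 1.8 = 13.860.

13.860 °R/second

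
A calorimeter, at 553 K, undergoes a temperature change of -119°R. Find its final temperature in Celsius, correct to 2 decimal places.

Initial temperature in Celsius: 553 - 273.15 = 279.8500°C.
The 119°R change is an interval, so only the factor 5/9 applies: -119 × 5/9 = -66.1111°C.
Final Celsius temperature: 279.8500 - 66.1111 = 213.7389°C.

213.74°C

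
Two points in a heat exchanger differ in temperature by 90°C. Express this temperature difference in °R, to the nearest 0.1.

162.0°R

For a temperature interval the offset drops out; only the factor 1.8 applies.
90 × 1.8 = 162.0.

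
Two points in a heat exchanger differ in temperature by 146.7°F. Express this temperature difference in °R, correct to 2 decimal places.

Fahrenheit and Rankine degrees are the same size, so the interval is unchanged: 146.70.

146.70°R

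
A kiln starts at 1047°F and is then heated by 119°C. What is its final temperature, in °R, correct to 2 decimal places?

Initial temperature in Celsius: (1047 - 32) × 5/9 = 563.8889°C.
Final Celsius temperature: 563.8889 + 119.0000 = 682.8889°C.
In Rankine: 682.8889 × 1.8 + 491.67 = 1720.87°R.

1720.87°R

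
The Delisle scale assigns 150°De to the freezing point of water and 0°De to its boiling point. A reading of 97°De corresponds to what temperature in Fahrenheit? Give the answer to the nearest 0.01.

95.60°F

Linear interpolation between the fixed points: C = (97 - 150) × 100 / (0 - 150) = 35.3333°C.
Then 35.3333 × 1.8 + 32 = 95.60°F.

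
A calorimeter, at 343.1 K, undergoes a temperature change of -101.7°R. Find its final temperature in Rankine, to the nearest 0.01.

Initial temperature in Celsius: 343.1 - 273.15 = 69.9500°C.
The 101.7°R change is an interval, so only the factor 5/9 applies: -101.7 × 5/9 = -56.5000°C.
Final Celsius temperature: 69.9500 - 56.5000 = 13.4500°C.
In Rankine: 13.4500 × 1.8 + 491.67 = 515.88°R.

515.88°R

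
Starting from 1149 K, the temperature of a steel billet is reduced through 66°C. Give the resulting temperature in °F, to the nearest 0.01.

1489.73°F

Initial temperature in Celsius: 1149 - 273.15 = 875.8500°C.
Final Celsius temperature: 875.8500 - 66.0000 = 809.8500°C.
In Fahrenheit: 809.8500 × 1.8 + 32 = 1489.73°F.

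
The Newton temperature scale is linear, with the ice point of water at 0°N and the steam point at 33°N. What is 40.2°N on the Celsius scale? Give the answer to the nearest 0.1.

Linear interpolation between the fixed points: C = (40.2 - 0) × 100 / (33 - 0) = 121.8182°C.

121.8°C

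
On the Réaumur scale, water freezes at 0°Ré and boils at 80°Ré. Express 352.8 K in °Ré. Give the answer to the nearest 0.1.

First in Celsius: 352.8 - 273.15 = 79.6500°C.
Linearly onto the Réaumur scale: 0 + (79.6500 / 100) × (80 - 0) = 63.7°Ré.

63.7°Ré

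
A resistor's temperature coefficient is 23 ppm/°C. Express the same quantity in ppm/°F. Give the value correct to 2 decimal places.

Since only a temperature interval is involved, the additive offset between the scales drops out.
A change of 1°F is a change of 5/9°C, so per °F the value is 23 × 5/9 = 12.78.

12.78 ppm/°F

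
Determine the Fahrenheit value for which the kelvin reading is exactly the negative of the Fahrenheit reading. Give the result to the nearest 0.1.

-164.2°F

Let F be the Fahrenheit reading. The kelvin reading is K = 5/9·F + 255.372.
Require K = -1·F: 5/9·F + 255.372 = -1·F.
(14/9)·F = -255.372  ⇒  F = -164.2.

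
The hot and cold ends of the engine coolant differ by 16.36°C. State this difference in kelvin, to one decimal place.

16.4 K

Celsius and kelvin degrees are the same size, so the interval is unchanged: 16.4.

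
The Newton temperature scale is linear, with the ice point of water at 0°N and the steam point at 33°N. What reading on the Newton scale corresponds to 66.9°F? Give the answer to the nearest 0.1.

First in Celsius: (66.9 - 32) × 5/9 = 19.3889°C.
Linearly onto the Newton scale: 0 + (19.3889 / 100) × (33 - 0) = 6.4°N.

6.4°N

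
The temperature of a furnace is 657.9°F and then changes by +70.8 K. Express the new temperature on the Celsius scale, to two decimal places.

Initial temperature in Celsius: (657.9 - 32) × 5/9 = 347.7222°C.
The 70.8 K change is an interval; Kelvin and Celsius degrees are the same size, so ΔC = +70.8°C.
Final Celsius temperature: 347.7222 + 70.8000 = 418.5222°C.

418.52°C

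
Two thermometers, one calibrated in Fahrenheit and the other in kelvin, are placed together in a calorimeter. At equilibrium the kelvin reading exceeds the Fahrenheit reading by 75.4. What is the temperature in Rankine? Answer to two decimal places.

Let x be the Fahrenheit reading; then the kelvin reading is 5/9·x + 255.372.
(5/9·x + 255.372) - x = 75.4  ⇒  (-4/9)·x = -179.972  ⇒  x = 404.9375°F.
In Celsius: (404.9375 - 32) × 5/9 = 207.1875°C.
In Rankine: 207.1875 × 1.8 + 491.67 = 864.61°R.

864.61°R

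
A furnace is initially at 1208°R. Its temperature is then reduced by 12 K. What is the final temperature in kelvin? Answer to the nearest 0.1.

Initial temperature in Celsius: (1208 - 491.67) × 5/9 = 397.9611°C.
The 12 K change is an interval; Kelvin and Celsius degrees are the same size, so ΔC = -12°C.
Final Celsius temperature: 397.9611 - 12.0000 = 385.9611°C.
In kelvin: 385.9611 + 273.15 = 659.1 K.

659.1 K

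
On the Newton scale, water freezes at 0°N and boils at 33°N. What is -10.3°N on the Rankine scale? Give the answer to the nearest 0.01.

435.49°R

Linear interpolation between the fixed points: C = (-10.3 - 0) × 100 / (33 - 0) = -31.2121°C.
Then -31.2121 × 1.8 + 491.67 = 435.49°R.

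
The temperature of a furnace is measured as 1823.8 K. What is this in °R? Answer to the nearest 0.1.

3282.8°R

In Celsius: 1823.8 - 273.15 = 1550.6500°C.
In Rankine: 1550.6500 × 1.8 + 491.67 = 3282.8°R.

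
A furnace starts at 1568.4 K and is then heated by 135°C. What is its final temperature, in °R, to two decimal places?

Initial temperature in Celsius: 1568.4 - 273.15 = 1295.2500°C.
Final Celsius temperature: 1295.2500 + 135.0000 = 1430.2500°C.
In Rankine: 1430.2500 × 1.8 + 491.67 = 3066.12°R.

3066.12°R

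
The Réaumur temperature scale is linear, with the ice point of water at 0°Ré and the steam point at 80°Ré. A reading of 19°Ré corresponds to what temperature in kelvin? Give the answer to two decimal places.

Linear interpolation between the fixed points: C = (19 - 0) × 100 / (80 - 0) = 23.7500°C.
Then 23.7500 + 273.15 = 296.90 K.

296.90 K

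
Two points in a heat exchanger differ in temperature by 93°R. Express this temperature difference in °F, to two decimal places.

93.00°F

Rankine and Fahrenheit degrees are the same size, so the interval is unchanged: 93.00.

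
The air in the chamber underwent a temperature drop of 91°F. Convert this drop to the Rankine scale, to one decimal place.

91.0°R

Fahrenheit and Rankine degrees are the same size, so the interval is unchanged: 91.0.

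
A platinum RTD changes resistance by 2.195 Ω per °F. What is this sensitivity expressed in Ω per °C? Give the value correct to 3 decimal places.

3.951 Ω per °C

Since only a temperature interval is involved, the additive offset between the scales drops out.
A change of 1°C is a change of 1.8°F, so per °C the value is 2.195 × 1.8 = 3.951.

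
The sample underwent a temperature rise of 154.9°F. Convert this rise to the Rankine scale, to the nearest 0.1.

154.9°R

Fahrenheit and Rankine degrees are the same size, so the interval is unchanged: 154.9.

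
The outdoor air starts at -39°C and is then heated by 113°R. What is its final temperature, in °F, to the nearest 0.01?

The 113°R change is an interval, so only the factor 5/9 applies: +113 × 5/9 = +62.7778°C.
Final Celsius temperature: -39.0000 + 62.7778 = 23.7778°C.
In Fahrenheit: 23.7778 × 1.8 + 32 = 74.80°F.

74.80°F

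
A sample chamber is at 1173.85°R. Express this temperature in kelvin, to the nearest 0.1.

652.1 K

In Celsius: (1173.85 - 491.67) × 5/9 = 378.9889°C.
In kelvin: 378.9889 + 273.15 = 652.1 K.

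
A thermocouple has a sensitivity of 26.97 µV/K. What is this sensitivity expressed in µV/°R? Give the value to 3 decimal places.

14.983 µV/°R

Since only a temperature interval is involved, the additive offset between the scales drops out.
A change of 1°R is a change of 5/9 K, so per °R the value is 26.97 × 5/9 = 14.983.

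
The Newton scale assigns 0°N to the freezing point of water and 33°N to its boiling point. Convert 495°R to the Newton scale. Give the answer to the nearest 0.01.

0.61°N

First in Celsius: (495 - 491.67) × 5/9 = 1.8500°C.
Linearly onto the Newton scale: 0 + (1.8500 / 100) × (33 - 0) = 0.61°N.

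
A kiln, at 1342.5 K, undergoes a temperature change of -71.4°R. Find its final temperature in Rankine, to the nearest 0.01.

2345.10°R

Initial temperature in Celsius: 1342.5 - 273.15 = 1069.3500°C.
The 71.4°R change is an interval, so only the factor 5/9 applies: -71.4 × 5/9 = -39.6667°C.
Final Celsius temperature: 1069.3500 - 39.6667 = 1029.6833°C.
In Rankine: 1029.6833 × 1.8 + 491.67 = 2345.10°R.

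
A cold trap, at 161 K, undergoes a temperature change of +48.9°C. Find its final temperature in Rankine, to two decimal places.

Initial temperature in Celsius: 161 - 273.15 = -112.1500°C.
Final Celsius temperature: -112.1500 + 48.9000 = -63.2500°C.
In Rankine: -63.2500 × 1.8 + 491.67 = 377.82°R.

377.82°R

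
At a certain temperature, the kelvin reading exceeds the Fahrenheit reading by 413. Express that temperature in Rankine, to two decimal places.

105.01°R

Let x be the kelvin reading; then the Fahrenheit reading is 1.8·x - 459.67.
(1.8·x - 459.67) - x = -413  ⇒  (0.8)·x = 46.67  ⇒  x = 58.3375 K.
In Celsius: 58.3375 - 273.15 = -214.8125°C.
In Rankine: -214.8125 × 1.8 + 491.67 = 105.01°R.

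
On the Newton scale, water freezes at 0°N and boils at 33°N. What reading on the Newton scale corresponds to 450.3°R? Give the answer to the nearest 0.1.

First in Celsius: (450.3 - 491.67) × 5/9 = -22.9833°C.
Linearly onto the Newton scale: 0 + (-22.9833 / 100) × (33 - 0) = -7.6°N.

-7.6°N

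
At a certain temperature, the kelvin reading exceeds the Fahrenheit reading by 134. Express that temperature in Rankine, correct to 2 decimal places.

Let x be the kelvin reading; then the Fahrenheit reading is 1.8·x - 459.67.
(1.8·x - 459.67) - x = -134  ⇒  (0.8)·x = 325.67  ⇒  x = 407.0875 K.
In Celsius: 407.0875 - 273.15 = 133.9375°C.
In Rankine: 133.9375 × 1.8 + 491.67 = 732.76°R.

732.76°R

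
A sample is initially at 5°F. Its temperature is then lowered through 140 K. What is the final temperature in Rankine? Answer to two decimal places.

212.67°R

Initial temperature in Celsius: (5 - 32) × 5/9 = -15.0000°C.
The 140 K change is an interval; Kelvin and Celsius degrees are the same size, so ΔC = -140°C.
Final Celsius temperature: -15.0000 - 140.0000 = -155.0000°C.
In Rankine: -155.0000 × 1.8 + 491.67 = 212.67°R.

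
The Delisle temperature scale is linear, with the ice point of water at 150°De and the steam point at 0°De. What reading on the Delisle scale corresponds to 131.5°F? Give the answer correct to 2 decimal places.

First in Celsius: (131.5 - 32) × 5/9 = 55.2778°C.
Linearly onto the Delisle scale: 150 + (55.2778 / 100) × (0 - 150) = 67.08°De.

67.08°De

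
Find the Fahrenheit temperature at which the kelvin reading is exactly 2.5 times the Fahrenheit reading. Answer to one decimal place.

131.3°F

Let F be the Fahrenheit reading. The kelvin reading is K = 5/9·F + 255.372.
Require K = 2.5·F: 5/9·F + 255.372 = 2.5·F.
(-35/18)·F = -255.372  ⇒  F = 131.3.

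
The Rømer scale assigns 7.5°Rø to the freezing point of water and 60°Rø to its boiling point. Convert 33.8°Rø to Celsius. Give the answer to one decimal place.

50.1°C

Linear interpolation between the fixed points: C = (33.8 - 7.5) × 100 / (60 - 7.5) = 50.0952°C.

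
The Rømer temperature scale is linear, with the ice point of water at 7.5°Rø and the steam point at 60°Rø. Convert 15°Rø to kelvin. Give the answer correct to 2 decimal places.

Linear interpolation between the fixed points: C = (15 - 7.5) × 100 / (60 - 7.5) = 14.2857°C.
Then 14.2857 + 273.15 = 287.44 K.

287.44 K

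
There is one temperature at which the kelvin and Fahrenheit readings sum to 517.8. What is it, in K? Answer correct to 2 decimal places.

349.10 K

Let K be the kelvin reading. The Fahrenheit reading is F = 1.8·K - 459.67.
Require K + F = 517.8: (2.8)·K - 459.67 = 517.8.
K = (517.8 + 459.67) / (2.8) = 349.10.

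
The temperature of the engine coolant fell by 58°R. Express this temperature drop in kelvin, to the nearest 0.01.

32.22 K

Only the scale ratio 5/9 matters for a change in temperature.
58 × 5/9 = 32.22.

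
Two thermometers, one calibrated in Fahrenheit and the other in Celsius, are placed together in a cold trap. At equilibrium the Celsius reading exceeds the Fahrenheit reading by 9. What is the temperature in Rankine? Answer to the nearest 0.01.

399.42°R

Let x be the Fahrenheit reading; then the Celsius reading is 5/9·x - 17.7778.
(5/9·x - 17.7778) - x = 9  ⇒  (-4/9)·x = 26.7778  ⇒  x = -60.2500°F.
In Celsius: (-60.25 - 32) × 5/9 = -51.2500°C.
In Rankine: -51.2500 × 1.8 + 491.67 = 399.42°R.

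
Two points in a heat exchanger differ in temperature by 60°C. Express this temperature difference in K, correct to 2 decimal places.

60.00 K

Celsius and kelvin degrees are the same size, so the interval is unchanged: 60.00.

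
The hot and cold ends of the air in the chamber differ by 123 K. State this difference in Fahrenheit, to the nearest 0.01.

An interval of 1 K corresponds to 1.8°F.
123 × 1.8 = 221.40.

221.40°F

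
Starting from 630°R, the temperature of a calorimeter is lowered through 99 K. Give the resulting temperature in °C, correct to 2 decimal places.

-22.15°C

Initial temperature in Celsius: (630 - 491.67) × 5/9 = 76.8500°C.
The 99 K change is an interval; Kelvin and Celsius degrees are the same size, so ΔC = -99°C.
Final Celsius temperature: 76.8500 - 99.0000 = -22.1500°C.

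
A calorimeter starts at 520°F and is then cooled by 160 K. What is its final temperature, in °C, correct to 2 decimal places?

Initial temperature in Celsius: (520 - 32) × 5/9 = 271.1111°C.
The 160 K change is an interval; Kelvin and Celsius degrees are the same size, so ΔC = -160°C.
Final Celsius temperature: 271.1111 - 160.0000 = 111.1111°C.

111.11°C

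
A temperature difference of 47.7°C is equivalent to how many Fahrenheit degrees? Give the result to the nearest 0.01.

85.86°F

An interval of 1°C corresponds to 1.8°F.
47.7 × 1.8 = 85.86.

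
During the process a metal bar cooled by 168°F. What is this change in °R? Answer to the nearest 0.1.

168.0°R

Fahrenheit and Rankine degrees are the same size, so the interval is unchanged: 168.0.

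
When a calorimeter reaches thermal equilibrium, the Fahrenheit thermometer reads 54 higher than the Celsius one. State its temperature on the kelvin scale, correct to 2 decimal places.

300.65 K

Let x be the Celsius reading; then the Fahrenheit reading is 1.8·x + 32.
(1.8·x + 32) - x = 54  ⇒  (0.8)·x = 22  ⇒  x = 27.5000°C.
In kelvin: 27.5000 + 273.15 = 300.65 K.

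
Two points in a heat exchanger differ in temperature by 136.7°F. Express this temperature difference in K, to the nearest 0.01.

75.94 K

For a temperature interval the offset drops out; only the factor 5/9 applies.
136.7 × 5/9 = 75.94.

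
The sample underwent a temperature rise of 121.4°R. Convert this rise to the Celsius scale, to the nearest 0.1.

67.4°C

An interval of 1°R corresponds to 5/9°C.
121.4 × 5/9 = 67.4.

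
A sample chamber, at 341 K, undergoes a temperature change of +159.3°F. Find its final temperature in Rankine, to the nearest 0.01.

773.10°R

Initial temperature in Celsius: 341 - 273.15 = 67.8500°C.
The 159.3°F change is an interval, so only the factor 5/9 applies: +159.3 × 5/9 = +88.5000°C.
Final Celsius temperature: 67.8500 + 88.5000 = 156.3500°C.
In Rankine: 156.3500 × 1.8 + 491.67 = 773.10°R.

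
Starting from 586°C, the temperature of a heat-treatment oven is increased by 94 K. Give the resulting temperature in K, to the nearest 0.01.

953.15 K

The 94 K change is an interval; Kelvin and Celsius degrees are the same size, so ΔC = +94°C.
Final Celsius temperature: 586.0000 + 94.0000 = 680.0000°C.
In kelvin: 680.0000 + 273.15 = 953.15 K.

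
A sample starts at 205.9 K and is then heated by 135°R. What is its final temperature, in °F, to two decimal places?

45.95°F

Initial temperature in Celsius: 205.9 - 273.15 = -67.2500°C.
The 135°R change is an interval, so only the factor 5/9 applies: +135 × 5/9 = +75.0000°C.
Final Celsius temperature: -67.2500 + 75.0000 = 7.7500°C.
In Fahrenheit: 7.7500 × 1.8 + 32 = 45.95°F.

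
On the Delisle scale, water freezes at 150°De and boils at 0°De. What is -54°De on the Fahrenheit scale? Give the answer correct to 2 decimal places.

Linear interpolation between the fixed points: C = (-54 - 150) × 100 / (0 - 150) = 136.0000°C.
Then 136.0000 × 1.8 + 32 = 276.80°F.

276.80°F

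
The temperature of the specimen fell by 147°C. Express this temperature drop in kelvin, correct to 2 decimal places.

Celsius and kelvin degrees are the same size, so the interval is unchanged: 147.00.

147.00 K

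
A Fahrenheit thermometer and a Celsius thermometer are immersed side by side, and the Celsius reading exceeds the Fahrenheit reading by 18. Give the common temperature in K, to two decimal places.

210.65 K

Let x be the Fahrenheit reading; then the Celsius reading is 5/9·x - 17.7778.
(5/9·x - 17.7778) - x = 18  ⇒  (-4/9)·x = 35.7778  ⇒  x = -80.5000°F.
In Celsius: (-80.5 - 32) × 5/9 = -62.5000°C.
In kelvin: -62.5000 + 273.15 = 210.65 K.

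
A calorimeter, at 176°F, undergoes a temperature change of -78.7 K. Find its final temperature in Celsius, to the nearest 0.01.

1.30°C

Initial temperature in Celsius: (176 - 32) × 5/9 = 80.0000°C.
The 78.7 K change is an interval; Kelvin and Celsius degrees are the same size, so ΔC = -78.7°C.
Final Celsius temperature: 80.0000 - 78.7000 = 1.3000°C.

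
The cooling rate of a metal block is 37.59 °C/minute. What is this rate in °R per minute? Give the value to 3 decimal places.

67.662 °R/minute

The quantity depends on a temperature interval, so only the ratio of degree sizes applies; the offset between the scales is irrelevant.
A change of 1°C is a change of 1.8°R, so 37.59 × 1.8 = 67.662.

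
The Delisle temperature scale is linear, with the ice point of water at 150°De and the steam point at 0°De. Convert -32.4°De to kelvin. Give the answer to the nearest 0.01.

Linear interpolation between the fixed points: C = (-32.4 - 150) × 100 / (0 - 150) = 121.6000°C.
Then 121.6000 + 273.15 = 394.75 K.

394.75 K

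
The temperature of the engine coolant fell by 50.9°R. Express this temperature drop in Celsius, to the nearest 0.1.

Only the scale ratio 5/9 matters for a change in temperature.
50.9 × 5/9 = 28.3.

28.3°C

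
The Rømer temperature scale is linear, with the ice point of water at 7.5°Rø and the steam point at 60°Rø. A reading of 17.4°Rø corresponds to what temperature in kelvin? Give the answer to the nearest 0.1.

Linear interpolation between the fixed points: C = (17.4 - 7.5) × 100 / (60 - 7.5) = 18.8571°C.
Then 18.8571 + 273.15 = 292.0 K.

292.0 K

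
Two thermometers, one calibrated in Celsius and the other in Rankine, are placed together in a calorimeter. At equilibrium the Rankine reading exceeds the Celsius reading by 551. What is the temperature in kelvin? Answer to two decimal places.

Let x be the Celsius reading; then the Rankine reading is 1.8·x + 491.67.
(1.8·x + 491.67) - x = 551  ⇒  (0.8)·x = 59.33  ⇒  x = 74.1625°C.
In kelvin: 74.1625 + 273.15 = 347.31 K.

347.31 K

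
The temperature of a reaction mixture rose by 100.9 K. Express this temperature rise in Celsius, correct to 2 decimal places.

Kelvin and Celsius degrees are the same size, so the interval is unchanged: 100.90.

100.90°C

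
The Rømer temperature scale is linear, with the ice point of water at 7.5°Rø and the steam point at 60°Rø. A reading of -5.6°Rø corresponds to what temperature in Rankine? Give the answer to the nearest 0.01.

446.76°R

Linear interpolation between the fixed points: C = (-5.6 - 7.5) × 100 / (60 - 7.5) = -24.9524°C.
Then -24.9524 × 1.8 + 491.67 = 446.76°R.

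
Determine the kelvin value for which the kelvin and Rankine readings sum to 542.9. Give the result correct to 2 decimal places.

Let K be the kelvin reading. The Rankine reading is R = 1.8·K.
Require K + R = 542.9: (2.8)·K = 542.9.
K = (542.9) / (2.8) = 193.89.

193.89 K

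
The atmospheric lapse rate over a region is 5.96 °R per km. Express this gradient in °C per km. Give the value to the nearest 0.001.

3.311 °C/km

Since only a temperature interval is involved, the additive offset between the scales drops out.
A change of 1°R is a change of 5/9°C, so 5.96 × 5/9 = 3.311.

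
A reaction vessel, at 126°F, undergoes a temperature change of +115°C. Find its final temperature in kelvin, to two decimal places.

440.37 K

Initial temperature in Celsius: (126 - 32) × 5/9 = 52.2222°C.
Final Celsius temperature: 52.2222 + 115.0000 = 167.2222°C.
In kelvin: 167.2222 + 273.15 = 440.37 K.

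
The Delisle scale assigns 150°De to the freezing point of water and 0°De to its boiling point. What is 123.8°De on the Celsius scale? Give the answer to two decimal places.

17.47°C

Linear interpolation between the fixed points: C = (123.8 - 150) × 100 / (0 - 150) = 17.4667°C.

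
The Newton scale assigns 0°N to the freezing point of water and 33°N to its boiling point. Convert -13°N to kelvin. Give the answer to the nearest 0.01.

Linear interpolation between the fixed points: C = (-13 - 0) × 100 / (33 - 0) = -39.3939°C.
Then -39.3939 + 273.15 = 233.76 K.

233.76 K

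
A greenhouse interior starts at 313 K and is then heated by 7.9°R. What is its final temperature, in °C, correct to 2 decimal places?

Initial temperature in Celsius: 313 - 273.15 = 39.8500°C.
The 7.9°R change is an interval, so only the factor 5/9 applies: +7.9 × 5/9 = +4.3889°C.
Final Celsius temperature: 39.8500 + 4.3889 = 44.2389°C.

44.24°C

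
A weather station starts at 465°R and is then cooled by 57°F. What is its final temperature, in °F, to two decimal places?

Initial temperature in Celsius: (465 - 491.67) × 5/9 = -14.8167°C.
The 57°F change is an interval, so only the factor 5/9 applies: -57 × 5/9 = -31.6667°C.
Final Celsius temperature: -14.8167 - 31.6667 = -46.4833°C.
In Fahrenheit: -46.4833 × 1.8 + 32 = -51.67°F.

-51.67°F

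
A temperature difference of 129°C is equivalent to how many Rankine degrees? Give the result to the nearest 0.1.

232.2°R

Only the scale ratio 1.8 matters for a change in temperature.
129 × 1.8 = 232.2.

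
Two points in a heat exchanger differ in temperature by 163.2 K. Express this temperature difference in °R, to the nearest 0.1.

293.8°R

An interval of 1 K corresponds to 1.8°R.
163.2 × 1.8 = 293.8.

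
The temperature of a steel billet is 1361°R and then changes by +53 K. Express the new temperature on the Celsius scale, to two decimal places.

Initial temperature in Celsius: (1361 - 491.67) × 5/9 = 482.9611°C.
The 53 K change is an interval; Kelvin and Celsius degrees are the same size, so ΔC = +53°C.
Final Celsius temperature: 482.9611 + 53.0000 = 535.9611°C.

535.96°C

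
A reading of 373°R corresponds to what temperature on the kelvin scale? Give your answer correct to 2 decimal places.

In Celsius: (373 - 491.67) × 5/9 = -65.9278°C.
In kelvin: -65.9278 + 273.15 = 207.22 K.

207.22 K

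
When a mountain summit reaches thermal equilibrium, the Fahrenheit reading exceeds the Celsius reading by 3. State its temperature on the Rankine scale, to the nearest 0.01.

Let x be the Celsius reading; then the Fahrenheit reading is 1.8·x + 32.
(1.8·x + 32) - x = 3  ⇒  (0.8)·x = -29  ⇒  x = -36.2500°C.
In Rankine: -36.2500 × 1.8 + 491.67 = 426.42°R.

426.42°R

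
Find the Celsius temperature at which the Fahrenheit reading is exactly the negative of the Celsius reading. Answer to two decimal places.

-11.43°C

Let C be the Celsius reading. The Fahrenheit reading is F = 1.8·C + 32.
Require F = -1·C: 1.8·C + 32 = -1·C.
(2.8)·C = -32  ⇒  C = -11.43.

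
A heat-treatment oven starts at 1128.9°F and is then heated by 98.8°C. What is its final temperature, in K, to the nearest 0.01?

981.34 K

Initial temperature in Celsius: (1128.9 - 32) × 5/9 = 609.3889°C.
Final Celsius temperature: 609.3889 + 98.8000 = 708.1889°C.
In kelvin: 708.1889 + 273.15 = 981.34 K.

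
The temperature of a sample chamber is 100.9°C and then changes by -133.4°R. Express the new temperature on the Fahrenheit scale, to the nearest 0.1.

The 133.4°R change is an interval, so only the factor 5/9 applies: -133.4 × 5/9 = -74.1111°C.
Final Celsius temperature: 100.9000 - 74.1111 = 26.7889°C.
In Fahrenheit: 26.7889 × 1.8 + 32 = 80.2°F.

80.2°F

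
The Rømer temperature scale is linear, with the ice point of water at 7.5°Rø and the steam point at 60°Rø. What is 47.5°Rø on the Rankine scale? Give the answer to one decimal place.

Linear interpolation between the fixed points: C = (47.5 - 7.5) × 100 / (60 - 7.5) = 76.1905°C.
Then 76.1905 × 1.8 + 491.67 = 628.8°R.

628.8°R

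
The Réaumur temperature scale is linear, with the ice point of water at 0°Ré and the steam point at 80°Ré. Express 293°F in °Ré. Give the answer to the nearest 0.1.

First in Celsius: (293 - 32) × 5/9 = 145.0000°C.
Linearly onto the Réaumur scale: 0 + (145.0000 / 100) × (80 - 0) = 116.0°Ré.

116.0°Ré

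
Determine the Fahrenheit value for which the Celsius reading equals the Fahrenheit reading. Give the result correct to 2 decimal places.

Let F be the Fahrenheit reading. The Celsius reading is C = 5/9·F - 17.7778.
Set C = F: 5/9·F - 17.7778 = F.
(-4/9)·F = 17.7778  ⇒  F = -40.00.

-40.00°F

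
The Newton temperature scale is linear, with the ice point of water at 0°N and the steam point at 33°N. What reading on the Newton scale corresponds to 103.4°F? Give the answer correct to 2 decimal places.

13.09°N

First in Celsius: (103.4 - 32) × 5/9 = 39.6667°C.
Linearly onto the Newton scale: 0 + (39.6667 / 100) × (33 - 0) = 13.09°N.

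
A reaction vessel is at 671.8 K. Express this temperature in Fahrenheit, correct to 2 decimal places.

In Celsius: 671.8 - 273.15 = 398.6500°C.
In Fahrenheit: 398.6500 × 1.8 + 32 = 749.57°F.

749.57°F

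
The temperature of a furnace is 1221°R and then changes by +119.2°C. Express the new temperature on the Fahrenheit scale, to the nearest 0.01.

Initial temperature in Celsius: (1221 - 491.67) × 5/9 = 405.1833°C.
Final Celsius temperature: 405.1833 + 119.2000 = 524.3833°C.
In Fahrenheit: 524.3833 × 1.8 + 32 = 975.89°F.

975.89°F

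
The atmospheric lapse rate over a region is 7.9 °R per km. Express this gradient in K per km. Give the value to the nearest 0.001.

4.389 K/km

The quantity depends on a temperature interval, so only the ratio of degree sizes applies; the offset between the scales is irrelevant.
A change of 1°R is a change of 5/9 K, so 7.9 × 5/9 = 4.389.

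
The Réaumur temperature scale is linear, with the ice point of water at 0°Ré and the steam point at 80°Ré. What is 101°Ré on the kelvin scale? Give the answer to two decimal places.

399.40 K

Linear interpolation between the fixed points: C = (101 - 0) × 100 / (80 - 0) = 126.2500°C.
Then 126.2500 + 273.15 = 399.40 K.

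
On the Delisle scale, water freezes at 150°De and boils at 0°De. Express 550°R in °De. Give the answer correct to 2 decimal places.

First in Celsius: (550 - 491.67) × 5/9 = 32.4056°C.
Linearly onto the Delisle scale: 150 + (32.4056 / 100) × (0 - 150) = 101.39°De.

101.39°De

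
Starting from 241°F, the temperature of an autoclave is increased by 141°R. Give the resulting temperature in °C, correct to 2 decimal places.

Initial temperature in Celsius: (241 - 32) × 5/9 = 116.1111°C.
The 141°R change is an interval, so only the factor 5/9 applies: +141 × 5/9 = +78.3333°C.
Final Celsius temperature: 116.1111 + 78.3333 = 194.4444°C.

194.44°C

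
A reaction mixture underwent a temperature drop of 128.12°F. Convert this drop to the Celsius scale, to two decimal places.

71.18°C

Only the scale ratio 5/9 matters for a change in temperature.
128.12 × 5/9 = 71.18.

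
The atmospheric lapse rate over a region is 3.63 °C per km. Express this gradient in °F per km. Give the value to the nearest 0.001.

Since only a temperature interval is involved, the additive offset between the scales drops out.
A change of 1°C is a change of 1.8°F, so 3.63 × 1.8 = 6.534.

6.534 °F/km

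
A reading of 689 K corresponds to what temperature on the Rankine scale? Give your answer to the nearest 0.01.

1240.20°R

In Celsius: 689 - 273.15 = 415.8500°C.
In Rankine: 415.8500 × 1.8 + 491.67 = 1240.20°R.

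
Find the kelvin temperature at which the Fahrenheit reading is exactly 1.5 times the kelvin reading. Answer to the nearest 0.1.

1532.2 K

Let K be the kelvin reading. The Fahrenheit reading is F = 1.8·K - 459.67.
Require F = 1.5·K: 1.8·K - 459.67 = 1.5·K.
(0.3)·K = 459.67  ⇒  K = 1532.2.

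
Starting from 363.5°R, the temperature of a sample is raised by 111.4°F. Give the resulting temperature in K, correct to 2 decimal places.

263.83 K

Initial temperature in Celsius: (363.5 - 491.67) × 5/9 = -71.2056°C.
The 111.4°F change is an interval, so only the factor 5/9 applies: +111.4 × 5/9 = +61.8889°C.
Final Celsius temperature: -71.2056 + 61.8889 = -9.3167°C.
In kelvin: -9.3167 + 273.15 = 263.83 K.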